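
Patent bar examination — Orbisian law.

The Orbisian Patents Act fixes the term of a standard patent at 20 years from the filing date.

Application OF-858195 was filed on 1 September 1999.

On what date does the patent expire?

September 1, 2019

Filing date + 20 years → 1 September 2019.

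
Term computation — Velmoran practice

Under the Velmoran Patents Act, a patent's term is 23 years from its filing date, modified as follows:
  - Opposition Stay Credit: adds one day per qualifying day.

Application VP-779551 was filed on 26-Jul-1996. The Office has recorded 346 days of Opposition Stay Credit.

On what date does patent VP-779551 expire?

Base term: filing date + 23 years → 26 July 2019.
Opposition Stay Credit: +346 days → 6 July 2020.

2020-07-06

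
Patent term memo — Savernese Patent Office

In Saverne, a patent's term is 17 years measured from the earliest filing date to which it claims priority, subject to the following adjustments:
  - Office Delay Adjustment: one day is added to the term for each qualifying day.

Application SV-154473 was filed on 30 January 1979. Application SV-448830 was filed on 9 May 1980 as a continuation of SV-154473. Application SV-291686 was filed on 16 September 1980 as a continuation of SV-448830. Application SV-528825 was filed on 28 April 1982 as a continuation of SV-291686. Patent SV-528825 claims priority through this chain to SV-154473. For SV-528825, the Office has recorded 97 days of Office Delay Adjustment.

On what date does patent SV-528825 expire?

Earliest priority filing: 30 January 1979.
Base term: 30 January 1979 + 17 years → 30 January 1996.
Office Delay Adjustment: +97 days → 6 May 1996.

1996-05-06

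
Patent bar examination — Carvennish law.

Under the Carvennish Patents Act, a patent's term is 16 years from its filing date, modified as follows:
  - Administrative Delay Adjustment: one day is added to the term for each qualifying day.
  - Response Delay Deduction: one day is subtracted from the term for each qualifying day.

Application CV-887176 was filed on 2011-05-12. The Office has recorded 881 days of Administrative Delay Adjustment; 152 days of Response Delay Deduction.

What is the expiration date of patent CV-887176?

Base term: filing date + 16 years → 12 May 2027.
Administrative Delay Adjustment: +881 days → 9 October 2029.
Response Delay Deduction: −152 days → 10 May 2029.

2029-05-10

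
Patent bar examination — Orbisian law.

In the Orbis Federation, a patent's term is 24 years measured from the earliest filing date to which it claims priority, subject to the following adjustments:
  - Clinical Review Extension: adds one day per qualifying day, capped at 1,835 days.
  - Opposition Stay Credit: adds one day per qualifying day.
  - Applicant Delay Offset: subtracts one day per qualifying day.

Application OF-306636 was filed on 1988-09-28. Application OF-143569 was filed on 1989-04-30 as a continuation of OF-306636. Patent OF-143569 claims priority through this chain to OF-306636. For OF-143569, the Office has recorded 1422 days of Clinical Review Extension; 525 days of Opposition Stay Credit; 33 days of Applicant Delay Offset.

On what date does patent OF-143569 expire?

December 25, 2017

Earliest priority filing: 28 September 1988.
Base term: 28 September 1988 + 24 years → 28 September 2012.
Clinical Review Extension: 1422 days (within the 1835-day cap) → +1422 days → 20 August 2016.
Opposition Stay Credit: +525 days → 27 January 2018.
Applicant Delay Offset: −33 days → 25 December 2017.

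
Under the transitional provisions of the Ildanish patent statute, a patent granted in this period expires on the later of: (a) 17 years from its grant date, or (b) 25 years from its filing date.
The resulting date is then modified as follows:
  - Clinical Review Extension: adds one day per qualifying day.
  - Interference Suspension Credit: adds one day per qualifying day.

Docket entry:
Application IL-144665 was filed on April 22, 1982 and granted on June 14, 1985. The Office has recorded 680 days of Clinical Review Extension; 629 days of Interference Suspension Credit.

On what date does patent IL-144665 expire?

November 21, 2010

(a) grant + 17 years → 14 June 2002.
(b) filing + 25 years → 22 April 2007.
Later of the two: 22 April 2007.
Clinical Review Extension: +680 days → 2 March 2009.
Interference Suspension Credit: +629 days → 21 November 2010.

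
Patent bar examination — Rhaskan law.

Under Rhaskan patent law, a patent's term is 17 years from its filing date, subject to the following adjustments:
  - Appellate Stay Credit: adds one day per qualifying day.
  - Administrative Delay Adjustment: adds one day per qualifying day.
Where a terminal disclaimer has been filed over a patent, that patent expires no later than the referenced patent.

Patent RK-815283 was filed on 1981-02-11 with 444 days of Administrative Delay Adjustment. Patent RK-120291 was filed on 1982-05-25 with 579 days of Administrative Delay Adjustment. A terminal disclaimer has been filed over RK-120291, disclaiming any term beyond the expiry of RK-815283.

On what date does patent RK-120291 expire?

Natural term of RK-120291:
  Base: filing + 17 years → 25 May 1999.
  Administrative Delay Adjustment: +579 days → 24 December 2000.
Expiry of referenced patent RK-815283:
  Base: filing + 17 years → 11 February 1998.
  Administrative Delay Adjustment: +444 days → 1 May 1999.
Terminal disclaimer: RK-120291 expires on the earlier of 24 December 2000 and 1 May 1999.

1999-05-01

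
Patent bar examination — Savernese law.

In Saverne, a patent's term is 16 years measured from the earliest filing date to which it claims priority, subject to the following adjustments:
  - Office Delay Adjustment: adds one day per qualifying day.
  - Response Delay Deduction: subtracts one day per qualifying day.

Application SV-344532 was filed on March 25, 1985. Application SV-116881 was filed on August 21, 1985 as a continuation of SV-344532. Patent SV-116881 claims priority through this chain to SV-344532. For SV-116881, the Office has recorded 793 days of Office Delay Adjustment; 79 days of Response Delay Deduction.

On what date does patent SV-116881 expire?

March 9, 2003

Earliest priority filing: 25 March 1985.
Base term: 25 March 1985 + 16 years → 25 March 2001.
Office Delay Adjustment: +793 days → 27 May 2003.
Response Delay Deduction: −79 days → 9 March 2003.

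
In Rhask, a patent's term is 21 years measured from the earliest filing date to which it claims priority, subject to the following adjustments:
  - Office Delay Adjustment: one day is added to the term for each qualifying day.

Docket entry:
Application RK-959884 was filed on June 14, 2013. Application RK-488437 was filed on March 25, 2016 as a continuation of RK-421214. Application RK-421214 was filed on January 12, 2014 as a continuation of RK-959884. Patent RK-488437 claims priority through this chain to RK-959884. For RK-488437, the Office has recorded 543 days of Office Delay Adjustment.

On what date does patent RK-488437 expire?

Earliest priority filing: 14 June 2013.
Base term: 14 June 2013 + 21 years → 14 June 2034.
Office Delay Adjustment: +543 days → 9 December 2035.

December 9, 2035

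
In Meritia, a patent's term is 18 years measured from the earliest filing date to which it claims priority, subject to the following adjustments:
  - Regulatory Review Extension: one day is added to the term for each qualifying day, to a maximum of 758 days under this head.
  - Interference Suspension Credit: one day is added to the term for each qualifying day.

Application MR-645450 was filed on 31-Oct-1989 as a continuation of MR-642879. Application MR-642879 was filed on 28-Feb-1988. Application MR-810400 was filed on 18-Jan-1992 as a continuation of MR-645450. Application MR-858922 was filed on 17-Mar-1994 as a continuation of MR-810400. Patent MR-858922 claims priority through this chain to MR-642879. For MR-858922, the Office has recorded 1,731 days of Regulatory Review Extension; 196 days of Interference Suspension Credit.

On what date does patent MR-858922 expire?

October 9, 2008

Earliest priority filing: 28 February 1988.
Base term: 28 February 1988 + 18 years → 28 February 2006.
Regulatory Review Extension: 1731 days claimed exceeds the 758-day cap, so +758 days → 27 March 2008.
Interference Suspension Credit: +196 days → 9 October 2008.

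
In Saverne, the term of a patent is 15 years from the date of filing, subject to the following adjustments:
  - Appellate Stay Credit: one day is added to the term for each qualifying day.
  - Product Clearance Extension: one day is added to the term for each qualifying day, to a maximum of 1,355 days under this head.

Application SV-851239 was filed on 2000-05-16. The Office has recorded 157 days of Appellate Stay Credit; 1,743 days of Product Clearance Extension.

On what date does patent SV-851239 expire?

Base term: filing date + 15 years → 16 May 2015.
Appellate Stay Credit: +157 days → 20 October 2015.
Product Clearance Extension: 1743 days claimed exceeds the 1355-day cap, so +1355 days → 6 July 2019.

2019-07-06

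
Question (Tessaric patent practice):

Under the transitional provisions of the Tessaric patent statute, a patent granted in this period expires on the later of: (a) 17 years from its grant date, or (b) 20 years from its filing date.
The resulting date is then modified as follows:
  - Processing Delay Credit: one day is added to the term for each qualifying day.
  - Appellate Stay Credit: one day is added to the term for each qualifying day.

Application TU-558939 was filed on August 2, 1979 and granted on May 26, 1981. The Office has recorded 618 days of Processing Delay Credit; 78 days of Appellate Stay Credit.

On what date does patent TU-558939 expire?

2001-06-28

(a) grant + 17 years → 26 May 1998.
(b) filing + 20 years → 2 August 1999.
Later of the two: 2 August 1999.
Processing Delay Credit: +618 days → 11 April 2001.
Appellate Stay Credit: +78 days → 28 June 2001.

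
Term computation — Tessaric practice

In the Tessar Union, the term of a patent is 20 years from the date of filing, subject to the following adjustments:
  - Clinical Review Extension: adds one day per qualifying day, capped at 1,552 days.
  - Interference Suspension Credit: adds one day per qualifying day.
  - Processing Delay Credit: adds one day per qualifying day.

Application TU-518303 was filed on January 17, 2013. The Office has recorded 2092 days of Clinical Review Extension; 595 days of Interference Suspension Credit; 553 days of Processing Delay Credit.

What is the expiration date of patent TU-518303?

Base term: filing date + 20 years → 17 January 2033.
Clinical Review Extension: 2092 days claimed exceeds the 1552-day cap, so +1552 days → 18 April 2037.
Interference Suspension Credit: +595 days → 4 December 2038.
Processing Delay Credit: +553 days → 9 June 2040.

June 9, 2040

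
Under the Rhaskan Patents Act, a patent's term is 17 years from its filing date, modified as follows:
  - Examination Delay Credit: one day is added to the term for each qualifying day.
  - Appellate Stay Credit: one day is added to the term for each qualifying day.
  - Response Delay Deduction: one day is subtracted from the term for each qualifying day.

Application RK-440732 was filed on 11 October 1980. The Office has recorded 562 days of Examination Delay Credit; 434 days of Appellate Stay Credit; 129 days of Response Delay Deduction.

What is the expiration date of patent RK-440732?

Base term: filing date + 17 years → 11 October 1997.
Examination Delay Credit: +562 days → 26 April 1999.
Appellate Stay Credit: +434 days → 3 July 2000.
Response Delay Deduction: −129 days → 25 February 2000.

2000-02-25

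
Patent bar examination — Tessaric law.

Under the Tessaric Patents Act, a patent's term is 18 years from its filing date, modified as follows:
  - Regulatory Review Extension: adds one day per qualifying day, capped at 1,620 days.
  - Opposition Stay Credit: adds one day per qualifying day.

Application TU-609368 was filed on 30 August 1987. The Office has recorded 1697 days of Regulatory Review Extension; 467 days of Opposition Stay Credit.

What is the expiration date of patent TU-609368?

Base term: filing date + 18 years → 30 August 2005.
Regulatory Review Extension: 1697 days claimed exceeds the 1620-day cap, so +1620 days → 5 February 2010.
Opposition Stay Credit: +467 days → 18 May 2011.

May 18, 2011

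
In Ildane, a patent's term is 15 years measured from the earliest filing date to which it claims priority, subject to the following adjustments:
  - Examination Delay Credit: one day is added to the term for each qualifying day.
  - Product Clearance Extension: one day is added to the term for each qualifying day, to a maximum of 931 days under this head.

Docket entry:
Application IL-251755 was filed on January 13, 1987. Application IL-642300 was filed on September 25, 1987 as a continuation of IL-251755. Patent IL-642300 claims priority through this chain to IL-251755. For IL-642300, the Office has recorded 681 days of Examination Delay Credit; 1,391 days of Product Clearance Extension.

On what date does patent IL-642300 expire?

2006-06-13

Earliest priority filing: 13 January 1987.
Base term: 13 January 1987 + 15 years → 13 January 2002.
Examination Delay Credit: +681 days → 25 November 2003.
Product Clearance Extension: 1391 days claimed exceeds the 931-day cap, so +931 days → 13 June 2006.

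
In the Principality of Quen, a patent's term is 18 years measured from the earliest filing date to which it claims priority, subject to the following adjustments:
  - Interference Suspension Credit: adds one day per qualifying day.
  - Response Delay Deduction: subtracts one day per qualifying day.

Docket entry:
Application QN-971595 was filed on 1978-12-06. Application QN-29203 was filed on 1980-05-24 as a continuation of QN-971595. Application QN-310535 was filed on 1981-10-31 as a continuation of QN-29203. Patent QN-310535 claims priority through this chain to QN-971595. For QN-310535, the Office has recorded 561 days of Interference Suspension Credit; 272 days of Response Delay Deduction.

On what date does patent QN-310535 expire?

September 21, 1997

Earliest priority filing: 6 December 1978.
Base term: 6 December 1978 + 18 years → 6 December 1996.
Interference Suspension Credit: +561 days → 20 June 1998.
Response Delay Deduction: −272 days → 21 September 1997.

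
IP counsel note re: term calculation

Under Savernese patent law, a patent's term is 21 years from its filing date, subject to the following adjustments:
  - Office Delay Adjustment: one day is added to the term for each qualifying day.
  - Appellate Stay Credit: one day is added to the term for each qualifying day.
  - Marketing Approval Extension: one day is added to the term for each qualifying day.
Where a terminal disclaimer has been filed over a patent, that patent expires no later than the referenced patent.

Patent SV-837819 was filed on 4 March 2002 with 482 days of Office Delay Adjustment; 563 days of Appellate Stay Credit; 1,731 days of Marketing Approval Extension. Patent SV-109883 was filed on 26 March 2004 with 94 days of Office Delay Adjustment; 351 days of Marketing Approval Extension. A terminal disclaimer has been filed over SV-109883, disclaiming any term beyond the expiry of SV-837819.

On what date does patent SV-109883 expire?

2026-06-14

Natural term of SV-109883:
  Base: filing + 21 years → 26 March 2025.
  Office Delay Adjustment: +94 days → 28 June 2025.
  Marketing Approval Extension: +351 days → 14 June 2026.
Expiry of referenced patent SV-837819:
  Base: filing + 21 years → 4 March 2023.
  Office Delay Adjustment: +482 days → 28 June 2024.
  Appellate Stay Credit: +563 days → 12 January 2026.
  Marketing Approval Extension: +1731 days → 9 October 2030.
Terminal disclaimer: SV-109883 expires on the earlier of 14 June 2026 and 9 October 2030.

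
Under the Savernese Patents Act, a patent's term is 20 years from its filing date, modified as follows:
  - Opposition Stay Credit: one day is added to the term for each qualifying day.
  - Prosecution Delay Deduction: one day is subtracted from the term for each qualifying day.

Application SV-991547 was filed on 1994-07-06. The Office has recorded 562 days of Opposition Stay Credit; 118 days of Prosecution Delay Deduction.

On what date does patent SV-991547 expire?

2015-09-23

Base term: filing date + 20 years → 6 July 2014.
Opposition Stay Credit: +562 days → 19 January 2016.
Prosecution Delay Deduction: −118 days → 23 September 2015.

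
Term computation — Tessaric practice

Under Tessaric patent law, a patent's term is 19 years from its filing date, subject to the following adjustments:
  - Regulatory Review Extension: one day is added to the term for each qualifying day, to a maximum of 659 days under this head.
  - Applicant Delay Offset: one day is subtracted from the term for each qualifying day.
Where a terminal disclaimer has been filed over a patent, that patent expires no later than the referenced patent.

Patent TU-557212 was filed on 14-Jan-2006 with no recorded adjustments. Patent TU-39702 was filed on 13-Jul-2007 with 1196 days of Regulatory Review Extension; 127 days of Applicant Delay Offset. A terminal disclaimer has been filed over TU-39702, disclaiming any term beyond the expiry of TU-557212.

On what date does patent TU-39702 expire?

Natural term of TU-39702:
  Base: filing + 19 years → 13 July 2026.
  Regulatory Review Extension: 1196 days claimed exceeds the 659-day cap, so +659 days → 2 May 2028.
  Applicant Delay Offset: −127 days → 27 December 2027.
Expiry of referenced patent TU-557212:
  Base: filing + 19 years → 14 January 2025.
Terminal disclaimer: TU-39702 expires on the earlier of 27 December 2027 and 14 January 2025.

2025-01-14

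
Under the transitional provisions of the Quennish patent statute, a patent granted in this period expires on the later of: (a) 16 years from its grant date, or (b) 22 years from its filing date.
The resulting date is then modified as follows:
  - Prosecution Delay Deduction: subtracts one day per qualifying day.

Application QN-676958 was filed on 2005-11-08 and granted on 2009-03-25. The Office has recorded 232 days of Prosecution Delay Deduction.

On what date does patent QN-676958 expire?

March 21, 2027

(a) grant + 16 years → 25 March 2025.
(b) filing + 22 years → 8 November 2027.
Later of the two: 8 November 2027.
Prosecution Delay Deduction: −232 days → 21 March 2027.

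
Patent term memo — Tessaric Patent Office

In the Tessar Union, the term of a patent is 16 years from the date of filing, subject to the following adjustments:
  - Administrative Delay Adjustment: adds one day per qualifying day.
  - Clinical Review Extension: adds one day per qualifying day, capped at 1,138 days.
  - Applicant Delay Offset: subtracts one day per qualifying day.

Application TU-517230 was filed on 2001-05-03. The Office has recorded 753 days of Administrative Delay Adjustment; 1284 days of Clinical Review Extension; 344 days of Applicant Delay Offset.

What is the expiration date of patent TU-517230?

Base term: filing date + 16 years → 3 May 2017.
Administrative Delay Adjustment: +753 days → 26 May 2019.
Clinical Review Extension: 1284 days claimed exceeds the 1138-day cap, so +1138 days → 7 July 2022.
Applicant Delay Offset: −344 days → 28 July 2021.

2021-07-28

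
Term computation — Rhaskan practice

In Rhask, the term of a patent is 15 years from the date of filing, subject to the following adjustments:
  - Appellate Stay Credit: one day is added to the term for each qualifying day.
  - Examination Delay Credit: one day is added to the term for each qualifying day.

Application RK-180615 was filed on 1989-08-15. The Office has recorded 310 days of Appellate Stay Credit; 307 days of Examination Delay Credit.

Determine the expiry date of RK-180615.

April 24, 2006

Base term: filing date + 15 years → 15 August 2004.
Appellate Stay Credit: +310 days → 21 June 2005.
Examination Delay Credit: +307 days → 24 April 2006.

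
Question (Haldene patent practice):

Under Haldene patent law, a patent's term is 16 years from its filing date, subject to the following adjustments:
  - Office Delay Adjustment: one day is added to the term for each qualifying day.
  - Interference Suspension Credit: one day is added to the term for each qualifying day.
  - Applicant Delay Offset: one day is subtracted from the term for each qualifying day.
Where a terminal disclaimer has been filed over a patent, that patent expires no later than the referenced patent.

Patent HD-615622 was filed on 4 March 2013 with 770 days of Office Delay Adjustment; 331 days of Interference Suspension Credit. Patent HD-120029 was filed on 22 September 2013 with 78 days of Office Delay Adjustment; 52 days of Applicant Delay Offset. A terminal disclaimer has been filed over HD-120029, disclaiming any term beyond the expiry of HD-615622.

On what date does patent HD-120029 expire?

October 18, 2029

Natural term of HD-120029:
  Base: filing + 16 years → 22 September 2029.
  Office Delay Adjustment: +78 days → 9 December 2029.
  Applicant Delay Offset: −52 days → 18 October 2029.
Expiry of referenced patent HD-615622:
  Base: filing + 16 years → 4 March 2029.
  Office Delay Adjustment: +770 days → 13 April 2031.
  Interference Suspension Credit: +331 days → 9 March 2032.
Terminal disclaimer: HD-120029 expires on the earlier of 18 October 2029 and 9 March 2032.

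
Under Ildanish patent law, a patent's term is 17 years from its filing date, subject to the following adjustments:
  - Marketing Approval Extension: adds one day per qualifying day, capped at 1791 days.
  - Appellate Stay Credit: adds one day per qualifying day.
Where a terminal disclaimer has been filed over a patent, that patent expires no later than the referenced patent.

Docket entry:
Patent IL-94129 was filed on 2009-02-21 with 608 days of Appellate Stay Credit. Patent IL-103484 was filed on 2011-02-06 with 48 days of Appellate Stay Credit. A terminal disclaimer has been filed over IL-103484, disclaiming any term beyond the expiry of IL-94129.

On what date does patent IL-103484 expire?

2027-10-22

Natural term of IL-103484:
  Base: filing + 17 years → 6 February 2028.
  Appellate Stay Credit: +48 days → 25 March 2028.
Expiry of referenced patent IL-94129:
  Base: filing + 17 years → 21 February 2026.
  Appellate Stay Credit: +608 days → 22 October 2027.
Terminal disclaimer: IL-103484 expires on the earlier of 25 March 2028 and 22 October 2027.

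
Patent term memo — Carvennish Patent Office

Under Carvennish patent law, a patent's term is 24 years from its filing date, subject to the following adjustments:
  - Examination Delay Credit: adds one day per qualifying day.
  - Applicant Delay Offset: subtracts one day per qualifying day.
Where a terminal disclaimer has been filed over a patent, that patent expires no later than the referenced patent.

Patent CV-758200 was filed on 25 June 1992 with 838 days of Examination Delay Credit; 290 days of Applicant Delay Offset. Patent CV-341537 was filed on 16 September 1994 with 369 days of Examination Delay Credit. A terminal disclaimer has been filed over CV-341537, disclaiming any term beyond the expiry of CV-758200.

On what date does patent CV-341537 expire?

December 25, 2017

Natural term of CV-341537:
  Base: filing + 24 years → 16 September 2018.
  Examination Delay Credit: +369 days → 20 September 2019.
Expiry of referenced patent CV-758200:
  Base: filing + 24 years → 25 June 2016.
  Examination Delay Credit: +838 days → 11 October 2018.
  Applicant Delay Offset: −290 days → 25 December 2017.
Terminal disclaimer: CV-341537 expires on the earlier of 20 September 2019 and 25 December 2017.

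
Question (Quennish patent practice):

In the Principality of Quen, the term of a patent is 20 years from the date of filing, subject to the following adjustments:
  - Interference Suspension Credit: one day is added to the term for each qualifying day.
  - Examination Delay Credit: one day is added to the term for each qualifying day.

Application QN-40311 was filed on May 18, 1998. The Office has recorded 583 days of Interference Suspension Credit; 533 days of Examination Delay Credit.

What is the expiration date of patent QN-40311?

Base term: filing date + 20 years → 18 May 2018.
Interference Suspension Credit: +583 days → 22 December 2019.
Examination Delay Credit: +533 days → 7 June 2021.

June 7, 2021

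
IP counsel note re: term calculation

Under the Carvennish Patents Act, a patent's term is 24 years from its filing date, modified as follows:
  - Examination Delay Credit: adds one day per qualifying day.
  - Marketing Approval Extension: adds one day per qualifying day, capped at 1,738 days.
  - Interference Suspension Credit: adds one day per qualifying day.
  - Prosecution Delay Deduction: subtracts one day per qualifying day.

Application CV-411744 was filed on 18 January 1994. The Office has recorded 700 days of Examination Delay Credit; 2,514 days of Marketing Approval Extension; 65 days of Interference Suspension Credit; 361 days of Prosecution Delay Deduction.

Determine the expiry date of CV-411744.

2023-11-30

Base term: filing date + 24 years → 18 January 2018.
Examination Delay Credit: +700 days → 19 December 2019.
Marketing Approval Extension: 2514 days claimed exceeds the 1738-day cap, so +1738 days → 21 September 2024.
Interference Suspension Credit: +65 days → 25 November 2024.
Prosecution Delay Deduction: −361 days → 30 November 2023.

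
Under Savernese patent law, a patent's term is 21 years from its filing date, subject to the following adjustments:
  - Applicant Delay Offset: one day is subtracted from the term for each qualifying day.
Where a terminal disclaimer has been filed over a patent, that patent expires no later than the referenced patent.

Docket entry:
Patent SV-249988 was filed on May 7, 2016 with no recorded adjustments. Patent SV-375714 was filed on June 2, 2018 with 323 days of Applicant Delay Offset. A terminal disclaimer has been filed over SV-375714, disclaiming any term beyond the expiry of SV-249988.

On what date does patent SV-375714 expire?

May 7, 2037

Natural term of SV-375714:
  Base: filing + 21 years → 2 June 2039.
  Applicant Delay Offset: −323 days → 14 July 2038.
Expiry of referenced patent SV-249988:
  Base: filing + 21 years → 7 May 2037.
Terminal disclaimer: SV-375714 expires on the earlier of 14 July 2038 and 7 May 2037.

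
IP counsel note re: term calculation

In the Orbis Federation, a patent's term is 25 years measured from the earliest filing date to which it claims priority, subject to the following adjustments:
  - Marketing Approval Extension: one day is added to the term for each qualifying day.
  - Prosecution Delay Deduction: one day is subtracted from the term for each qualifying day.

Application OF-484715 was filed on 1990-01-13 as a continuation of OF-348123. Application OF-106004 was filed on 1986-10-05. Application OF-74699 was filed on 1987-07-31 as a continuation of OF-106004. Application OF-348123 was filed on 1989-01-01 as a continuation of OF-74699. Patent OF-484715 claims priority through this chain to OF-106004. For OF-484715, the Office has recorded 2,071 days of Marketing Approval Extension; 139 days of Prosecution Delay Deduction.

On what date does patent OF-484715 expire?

2017-01-18

Earliest priority filing: 5 October 1986.
Base term: 5 October 1986 + 25 years → 5 October 2011.
Marketing Approval Extension: +2071 days → 6 June 2017.
Prosecution Delay Deduction: −139 days → 18 January 2017.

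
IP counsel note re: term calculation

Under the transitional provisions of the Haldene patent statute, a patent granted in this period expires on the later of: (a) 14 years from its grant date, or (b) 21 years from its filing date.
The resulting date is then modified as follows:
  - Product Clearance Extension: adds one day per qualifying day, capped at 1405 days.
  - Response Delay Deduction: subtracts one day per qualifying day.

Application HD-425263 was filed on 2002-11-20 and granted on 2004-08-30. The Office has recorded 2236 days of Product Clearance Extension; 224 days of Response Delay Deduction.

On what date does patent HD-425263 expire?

2027-02-13

(a) grant + 14 years → 30 August 2018.
(b) filing + 21 years → 20 November 2023.
Later of the two: 20 November 2023.
Product Clearance Extension: 2236 days claimed exceeds the 1405-day cap, so +1405 days → 25 September 2027.
Response Delay Deduction: −224 days → 13 February 2027.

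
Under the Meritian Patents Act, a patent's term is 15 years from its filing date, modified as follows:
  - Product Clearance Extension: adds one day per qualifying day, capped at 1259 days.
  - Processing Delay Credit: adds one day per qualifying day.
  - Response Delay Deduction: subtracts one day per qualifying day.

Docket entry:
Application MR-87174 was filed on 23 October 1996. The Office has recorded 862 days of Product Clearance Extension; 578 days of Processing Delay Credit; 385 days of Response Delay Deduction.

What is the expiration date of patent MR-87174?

Base term: filing date + 15 years → 23 October 2011.
Product Clearance Extension: 862 days (within the 1259-day cap) → +862 days → 3 March 2014.
Processing Delay Credit: +578 days → 2 October 2015.
Response Delay Deduction: −385 days → 12 September 2014.

2014-09-12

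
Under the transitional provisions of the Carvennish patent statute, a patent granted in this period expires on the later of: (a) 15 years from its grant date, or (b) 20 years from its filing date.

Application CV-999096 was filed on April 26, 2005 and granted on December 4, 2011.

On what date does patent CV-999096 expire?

December 4, 2026

(a) grant + 15 years → 4 December 2026.
(b) filing + 20 years → 26 April 2025.
Later of the two: 4 December 2026.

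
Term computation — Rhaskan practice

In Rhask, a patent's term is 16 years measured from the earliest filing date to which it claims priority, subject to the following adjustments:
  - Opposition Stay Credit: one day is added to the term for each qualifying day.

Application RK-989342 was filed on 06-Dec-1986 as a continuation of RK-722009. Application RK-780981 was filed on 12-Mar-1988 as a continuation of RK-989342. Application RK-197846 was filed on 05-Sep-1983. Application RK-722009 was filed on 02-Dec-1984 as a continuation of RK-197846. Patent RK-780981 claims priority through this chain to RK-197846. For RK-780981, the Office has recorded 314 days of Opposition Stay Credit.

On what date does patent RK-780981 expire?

July 15, 2000

Earliest priority filing: 5 September 1983.
Base term: 5 September 1983 + 16 years → 5 September 1999.
Opposition Stay Credit: +314 days → 15 July 2000.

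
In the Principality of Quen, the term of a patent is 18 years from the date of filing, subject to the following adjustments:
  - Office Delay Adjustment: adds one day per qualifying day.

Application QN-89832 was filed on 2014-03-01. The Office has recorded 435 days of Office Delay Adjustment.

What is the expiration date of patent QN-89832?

Base term: filing date + 18 years → 1 March 2032.
Office Delay Adjustment: +435 days → 10 May 2033.

May 10, 2033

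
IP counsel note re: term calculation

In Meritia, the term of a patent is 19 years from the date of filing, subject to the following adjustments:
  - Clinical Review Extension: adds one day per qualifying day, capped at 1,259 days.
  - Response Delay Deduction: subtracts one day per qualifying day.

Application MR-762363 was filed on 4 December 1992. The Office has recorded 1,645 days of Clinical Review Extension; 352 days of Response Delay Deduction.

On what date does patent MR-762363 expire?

2014-05-29

Base term: filing date + 19 years → 4 December 2011.
Clinical Review Extension: 1645 days claimed exceeds the 1259-day cap, so +1259 days → 16 May 2015.
Response Delay Deduction: −352 days → 29 May 2014.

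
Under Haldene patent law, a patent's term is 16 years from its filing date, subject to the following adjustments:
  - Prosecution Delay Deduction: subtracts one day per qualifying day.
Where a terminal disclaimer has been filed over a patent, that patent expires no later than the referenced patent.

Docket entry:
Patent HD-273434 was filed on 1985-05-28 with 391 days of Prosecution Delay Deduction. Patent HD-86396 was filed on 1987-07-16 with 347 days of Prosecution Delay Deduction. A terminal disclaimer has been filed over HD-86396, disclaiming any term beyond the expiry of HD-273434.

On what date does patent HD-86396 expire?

Natural term of HD-86396:
  Base: filing + 16 years → 16 July 2003.
  Prosecution Delay Deduction: −347 days → 3 August 2002.
Expiry of referenced patent HD-273434:
  Base: filing + 16 years → 28 May 2001.
  Prosecution Delay Deduction: −391 days → 2 May 2000.
Terminal disclaimer: HD-86396 expires on the earlier of 3 August 2002 and 2 May 2000.

2000-05-02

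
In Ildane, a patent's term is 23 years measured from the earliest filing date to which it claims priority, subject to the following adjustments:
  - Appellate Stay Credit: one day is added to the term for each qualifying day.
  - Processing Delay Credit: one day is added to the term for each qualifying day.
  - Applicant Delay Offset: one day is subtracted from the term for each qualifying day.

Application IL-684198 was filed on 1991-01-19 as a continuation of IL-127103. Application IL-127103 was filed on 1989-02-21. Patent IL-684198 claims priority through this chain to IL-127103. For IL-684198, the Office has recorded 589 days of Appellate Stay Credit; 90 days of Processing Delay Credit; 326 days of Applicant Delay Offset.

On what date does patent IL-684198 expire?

2013-02-08

Earliest priority filing: 21 February 1989.
Base term: 21 February 1989 + 23 years → 21 February 2012.
Appellate Stay Credit: +589 days → 2 October 2013.
Processing Delay Credit: +90 days → 31 December 2013.
Applicant Delay Offset: −326 days → 8 February 2013.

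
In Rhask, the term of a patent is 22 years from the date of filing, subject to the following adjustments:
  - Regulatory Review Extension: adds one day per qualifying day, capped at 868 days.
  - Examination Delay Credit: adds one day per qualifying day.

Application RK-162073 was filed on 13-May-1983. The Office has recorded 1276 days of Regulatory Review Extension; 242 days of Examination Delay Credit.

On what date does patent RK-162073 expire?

2008-05-27

Base term: filing date + 22 years → 13 May 2005.
Regulatory Review Extension: 1276 days claimed exceeds the 868-day cap, so +868 days → 28 September 2007.
Examination Delay Credit: +242 days → 27 May 2008.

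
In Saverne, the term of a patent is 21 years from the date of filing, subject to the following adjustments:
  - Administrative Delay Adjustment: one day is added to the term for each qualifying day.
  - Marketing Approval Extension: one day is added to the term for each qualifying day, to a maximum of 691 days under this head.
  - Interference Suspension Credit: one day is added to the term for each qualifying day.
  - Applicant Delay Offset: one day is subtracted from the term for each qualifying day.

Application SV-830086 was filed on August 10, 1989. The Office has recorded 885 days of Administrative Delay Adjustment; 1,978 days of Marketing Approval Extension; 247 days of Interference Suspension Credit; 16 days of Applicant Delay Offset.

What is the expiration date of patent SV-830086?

2015-07-22

Base term: filing date + 21 years → 10 August 2010.
Administrative Delay Adjustment: +885 days → 11 January 2013.
Marketing Approval Extension: 1978 days claimed exceeds the 691-day cap, so +691 days → 3 December 2014.
Interference Suspension Credit: +247 days → 7 August 2015.
Applicant Delay Offset: −16 days → 22 July 2015.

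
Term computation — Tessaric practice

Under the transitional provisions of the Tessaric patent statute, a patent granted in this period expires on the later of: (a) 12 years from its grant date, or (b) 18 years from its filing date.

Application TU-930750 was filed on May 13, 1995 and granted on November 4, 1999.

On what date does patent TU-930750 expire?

(a) grant + 12 years → 4 November 2011.
(b) filing + 18 years → 13 May 2013.
Later of the two: 13 May 2013.

May 13, 2013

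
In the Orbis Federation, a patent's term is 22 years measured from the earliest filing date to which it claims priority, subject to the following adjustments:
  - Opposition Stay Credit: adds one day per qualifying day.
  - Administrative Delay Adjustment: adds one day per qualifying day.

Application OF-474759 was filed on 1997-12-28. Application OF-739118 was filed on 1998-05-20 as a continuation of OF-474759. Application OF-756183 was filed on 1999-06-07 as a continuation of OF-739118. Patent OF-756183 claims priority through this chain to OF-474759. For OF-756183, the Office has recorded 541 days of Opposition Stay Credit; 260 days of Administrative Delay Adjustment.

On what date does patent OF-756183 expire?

Earliest priority filing: 28 December 1997.
Base term: 28 December 1997 + 22 years → 28 December 2019.
Opposition Stay Credit: +541 days → 21 June 2021.
Administrative Delay Adjustment: +260 days → 8 March 2022.

2022-03-08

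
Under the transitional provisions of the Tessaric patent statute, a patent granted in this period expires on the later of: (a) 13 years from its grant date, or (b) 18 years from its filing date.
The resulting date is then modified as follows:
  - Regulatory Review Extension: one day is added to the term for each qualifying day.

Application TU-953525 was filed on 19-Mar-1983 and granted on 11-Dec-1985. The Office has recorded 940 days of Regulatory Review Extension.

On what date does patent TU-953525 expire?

2003-10-15

(a) grant + 13 years → 11 December 1998.
(b) filing + 18 years → 19 March 2001.
Later of the two: 19 March 2001.
Regulatory Review Extension: +940 days → 15 October 2003.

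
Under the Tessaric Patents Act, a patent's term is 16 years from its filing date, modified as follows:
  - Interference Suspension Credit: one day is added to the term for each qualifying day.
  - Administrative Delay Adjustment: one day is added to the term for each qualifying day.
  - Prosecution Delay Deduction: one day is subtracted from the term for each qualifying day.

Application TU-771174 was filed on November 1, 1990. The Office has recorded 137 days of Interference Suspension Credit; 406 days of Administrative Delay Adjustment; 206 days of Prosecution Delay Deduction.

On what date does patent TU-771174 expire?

October 4, 2007

Base term: filing date + 16 years → 1 November 2006.
Interference Suspension Credit: +137 days → 18 March 2007.
Administrative Delay Adjustment: +406 days → 27 April 2008.
Prosecution Delay Deduction: −206 days → 4 October 2007.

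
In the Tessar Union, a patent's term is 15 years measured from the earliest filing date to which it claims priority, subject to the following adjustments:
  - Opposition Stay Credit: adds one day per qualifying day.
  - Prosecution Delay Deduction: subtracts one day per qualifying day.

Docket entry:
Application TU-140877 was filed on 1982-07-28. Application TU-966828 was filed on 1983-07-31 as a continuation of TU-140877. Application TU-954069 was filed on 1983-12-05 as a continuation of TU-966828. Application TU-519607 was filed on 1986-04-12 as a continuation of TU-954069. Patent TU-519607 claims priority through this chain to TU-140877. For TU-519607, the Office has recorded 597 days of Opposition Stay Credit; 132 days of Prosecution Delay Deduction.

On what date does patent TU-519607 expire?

Earliest priority filing: 28 July 1982.
Base term: 28 July 1982 + 15 years → 28 July 1997.
Opposition Stay Credit: +597 days → 17 March 1999.
Prosecution Delay Deduction: −132 days → 5 November 1998.

November 5, 1998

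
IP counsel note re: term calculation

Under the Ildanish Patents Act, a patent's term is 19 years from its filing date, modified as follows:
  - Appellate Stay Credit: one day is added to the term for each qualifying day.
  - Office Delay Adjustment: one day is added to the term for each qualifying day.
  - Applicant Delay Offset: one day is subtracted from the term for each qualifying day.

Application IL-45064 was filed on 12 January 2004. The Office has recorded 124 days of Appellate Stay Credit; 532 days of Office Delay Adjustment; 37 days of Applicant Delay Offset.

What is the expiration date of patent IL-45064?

September 22, 2024

Base term: filing date + 19 years → 12 January 2023.
Appellate Stay Credit: +124 days → 16 May 2023.
Office Delay Adjustment: +532 days → 29 October 2024.
Applicant Delay Offset: −37 days → 22 September 2024.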